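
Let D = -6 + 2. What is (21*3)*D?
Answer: -252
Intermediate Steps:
D = -4
(21*3)*D = (21*3)*(-4) = 63*(-4) = -252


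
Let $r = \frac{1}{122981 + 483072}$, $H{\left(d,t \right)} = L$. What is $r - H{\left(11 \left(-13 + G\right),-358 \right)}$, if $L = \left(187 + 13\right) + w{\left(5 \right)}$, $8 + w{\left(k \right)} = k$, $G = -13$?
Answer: $- \frac{119392440}{606053} \approx -197.0$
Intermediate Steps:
$w{\left(k \right)} = -8 + k$
$L = 197$ ($L = \left(187 + 13\right) + \left(-8 + 5\right) = 200 - 3 = 197$)
$H{\left(d,t \right)} = 197$
$r = \frac{1}{606053} \approx 1.65 \cdot 10^{-6}$
$r - H{\left(11 \left(-13 + G\right),-358 \right)} = \frac{1}{606053} - 197 = - \frac{119392440}{606053}$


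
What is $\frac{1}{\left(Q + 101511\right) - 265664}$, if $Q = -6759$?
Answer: $- \frac{1}{170912} \approx -5.851 \cdot 10^{-6}$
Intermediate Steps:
$\frac{1}{\left(Q + 101511\right) - 265664} = \frac{1}{\left(-6759 + 101511\right) - 265664} = \frac{1}{94752 - 265664} = \frac{1}{-170912} = - \frac{1}{170912}$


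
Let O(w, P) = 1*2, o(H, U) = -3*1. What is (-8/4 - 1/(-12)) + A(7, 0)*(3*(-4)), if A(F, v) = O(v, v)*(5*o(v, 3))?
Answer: 4297/12 ≈ 358.08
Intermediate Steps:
o(H, U) = -3
O(w, P) = 2
A(F, v) = -30 (A(F, v) = 2*(5*(-3)) = 2*(-15) = -30)
(-8/4 - 1/(-12)) + A(7, 0)*(3*(-4)) = (-8/4 - 1/(-12)) - 90*(-4) = (-8*¼ - 1*(-1/12)) - 30*(-12) = (-2 + 1/12) + 360 = -23/12 + 360 = 4297/12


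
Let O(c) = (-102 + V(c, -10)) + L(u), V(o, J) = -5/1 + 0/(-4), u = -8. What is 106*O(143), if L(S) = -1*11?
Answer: -12508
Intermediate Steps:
V(o, J) = -5 (V(o, J) = -5*1 + 0*(-¼) = -5 + 0 = -5)
L(S) = -11
O(c) = -118 (O(c) = (-102 - 5) - 11 = -107 - 11 = -118)
106*O(143) = 106*(-118) = -12508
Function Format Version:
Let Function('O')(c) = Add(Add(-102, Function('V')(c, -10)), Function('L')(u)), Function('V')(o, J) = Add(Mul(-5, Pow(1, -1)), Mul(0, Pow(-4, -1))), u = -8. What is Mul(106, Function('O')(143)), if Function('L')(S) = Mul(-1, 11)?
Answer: -12508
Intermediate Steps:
Function('V')(o, J) = -5 (Function('V')(o, J) = Add(Mul(-5, 1), Mul(0, Rational(-1, 4))) = Add(-5, 0) = -5)
Function('L')(S) = -11
Function('O')(c) = -118 (Function('O')(c) = Add(Add(-102, -5), -11) = Add(-107, -11) = -118)
Mul(106, Function('O')(143)) = Mul(106, -118) = -12508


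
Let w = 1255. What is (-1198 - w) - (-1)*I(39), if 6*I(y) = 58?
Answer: -7330/3 ≈ -2443.3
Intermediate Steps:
I(y) = 29/3 (I(y) = (⅙)*58 = 29/3)
(-1198 - w) - (-1)*I(39) = (-1198 - 1*1255) - (-1)*29/3 = (-1198 - 1255) - 1*(-29/3) = -2453 + 29/3 = -7330/3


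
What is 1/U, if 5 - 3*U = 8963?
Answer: -1/2986 ≈ -0.00033490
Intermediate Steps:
U = -2986 (U = 5/3 - ⅓*8963 = 5/3 - 8963/3 = -2986)
1/U = 1/(-2986) = -1/2986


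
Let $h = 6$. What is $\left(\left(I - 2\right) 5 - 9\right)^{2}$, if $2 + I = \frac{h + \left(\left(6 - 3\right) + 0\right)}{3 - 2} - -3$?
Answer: $961$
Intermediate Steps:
$I = 10$ ($I = -2 - \left(-3 - \frac{6 + \left(\left(6 - 3\right) + 0\right)}{3 - 2}\right) = -2 + \left(\frac{6 + \left(3 + 0\right)}{1} + 3\right) = -2 + \left(\left(6 + 3\right) 1 + 3\right) = -2 + \left(9 \cdot 1 + 3\right) = -2 + \left(9 + 3\right) = -2 + 12 = 10$)
$\left(\left(I - 2\right) 5 - 9\right)^{2} = \left(\left(10 - 2\right) 5 - 9\right)^{2} = \left(8 \cdot 5 - 9\right)^{2} = \left(40 - 9\right)^{2} = 31^{2} = 961$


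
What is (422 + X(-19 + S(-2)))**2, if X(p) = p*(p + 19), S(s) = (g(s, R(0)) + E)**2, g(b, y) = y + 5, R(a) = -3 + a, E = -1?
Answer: 163216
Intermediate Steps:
g(b, y) = 5 + y
S(s) = 1 (S(s) = ((5 + (-3 + 0)) - 1)**2 = ((5 - 3) - 1)**2 = (2 - 1)**2 = 1**2 = 1)
X(p) = p*(19 + p)
(422 + X(-19 + S(-2)))**2 = (422 + (-19 + 1)*(19 + (-19 + 1)))**2 = (422 - 18*(19 - 18))**2 = (422 - 18*1)**2 = (422 - 18)**2 = 404**2 = 163216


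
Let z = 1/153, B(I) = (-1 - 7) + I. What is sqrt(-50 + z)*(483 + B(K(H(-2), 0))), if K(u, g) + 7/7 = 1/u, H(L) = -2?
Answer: 947*I*sqrt(130033)/102 ≈ 3347.9*I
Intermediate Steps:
K(u, g) = -1 + 1/u
B(I) = -8 + I
z = 1/153 ≈ 0.0065359
sqrt(-50 + z)*(483 + B(K(H(-2), 0))) = sqrt(-50 + 1/153)*(483 + (-8 + (1 - 1*(-2))/(-2))) = sqrt(-7649/153)*(483 + (-8 - (1 + 2)/2)) = (I*sqrt(130033)/51)*(483 + (-8 - 1/2*3)) = (I*sqrt(130033)/51)*(483 + (-8 - 3/2)) = (I*sqrt(130033)/51)*(483 - 19/2) = (I*sqrt(130033)/51)*(947/2) = 947*I*sqrt(130033)/102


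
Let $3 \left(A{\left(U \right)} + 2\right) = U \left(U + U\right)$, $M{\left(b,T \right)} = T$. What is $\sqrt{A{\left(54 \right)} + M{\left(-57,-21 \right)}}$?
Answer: $\sqrt{1921} \approx 43.829$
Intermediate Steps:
$A{\left(U \right)} = -2 + \frac{2 U^{2}}{3}$ ($A{\left(U \right)} = -2 + \frac{U \left(U + U\right)}{3} = -2 + \frac{U 2 U}{3} = -2 + \frac{2 U^{2}}{3}$)
$\sqrt{A{\left(54 \right)} + M{\left(-57,-21 \right)}} = \sqrt{\left(-2 + \frac{2 \cdot 54^{2}}{3}\right) - 21} = \sqrt{\left(-2 + \frac{2}{3} \cdot 2916\right) - 21} = \sqrt{\left(-2 + 1944\right) - 21} = \sqrt{1942 - 21} = \sqrt{1921}$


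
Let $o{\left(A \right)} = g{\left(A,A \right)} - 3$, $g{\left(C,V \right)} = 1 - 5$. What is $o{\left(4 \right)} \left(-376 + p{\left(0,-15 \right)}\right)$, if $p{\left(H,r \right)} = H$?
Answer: $2632$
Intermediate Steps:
$g{\left(C,V \right)} = -4$
$o{\left(A \right)} = -7$ ($o{\left(A \right)} = -4 - 3 = -7$)
$o{\left(4 \right)} \left(-376 + p{\left(0,-15 \right)}\right) = - 7 \left(-376 + 0\right) = \left(-7\right) \left(-376\right) = 2632$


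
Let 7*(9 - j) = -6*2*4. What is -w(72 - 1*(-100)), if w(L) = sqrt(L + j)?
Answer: -sqrt(9205)/7 ≈ -13.706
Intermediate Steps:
j = 111/7 (j = 9 - (-6*2)*4/7 = 9 - (-12)*4/7 = 9 - 1/7*(-48) = 9 + 48/7 = 111/7 ≈ 15.857)
w(L) = sqrt(111/7 + L) (w(L) = sqrt(L + 111/7) = sqrt(111/7 + L))
-w(72 - 1*(-100)) = -sqrt(777 + 49*(72 - 1*(-100)))/7 = -sqrt(777 + 49*(72 + 100))/7 = -sqrt(777 + 49*172)/7 = -sqrt(777 + 8428)/7 = -sqrt(9205)/7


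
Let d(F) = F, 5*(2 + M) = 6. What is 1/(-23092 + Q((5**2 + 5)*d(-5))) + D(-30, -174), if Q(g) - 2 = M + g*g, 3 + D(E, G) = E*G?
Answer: 15411013/2954 ≈ 5217.0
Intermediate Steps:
M = -4/5 (M = -2 + (1/5)*6 = -2 + 6/5 = -4/5 ≈ -0.80000)
D(E, G) = -3 + E*G
Q(g) = 6/5 + g**2 (Q(g) = 2 + (-4/5 + g*g) = 2 + (-4/5 + g**2) = 6/5 + g**2)
1/(-23092 + Q((5**2 + 5)*d(-5))) + D(-30, -174) = 1/(-23092 + (6/5 + ((5**2 + 5)*(-5))**2)) + (-3 - 30*(-174)) = 1/(-23092 + (6/5 + ((25 + 5)*(-5))**2)) + (-3 + 5220) = 1/(-23092 + (6/5 + (30*(-5))**2)) + 5217 = 1/(-23092 + (6/5 + (-150)**2)) + 5217 = 1/(-23092 + (6/5 + 22500)) + 5217 = 1/(-23092 + 112506/5) + 5217 = 1/(-2954/5) + 5217 = -5/2954 + 5217 = 15411013/2954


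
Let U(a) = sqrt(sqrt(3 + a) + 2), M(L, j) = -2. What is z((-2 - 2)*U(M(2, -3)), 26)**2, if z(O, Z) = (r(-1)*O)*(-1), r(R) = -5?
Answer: 1200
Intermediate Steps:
U(a) = sqrt(2 + sqrt(3 + a))
z(O, Z) = 5*O (z(O, Z) = -5*O*(-1) = 5*O)
z((-2 - 2)*U(M(2, -3)), 26)**2 = (5*((-2 - 2)*sqrt(2 + sqrt(3 - 2))))**2 = (5*(-4*sqrt(2 + sqrt(1))))**2 = (5*(-4*sqrt(2 + 1)))**2 = (5*(-4*sqrt(3)))**2 = (-20*sqrt(3))**2 = 1200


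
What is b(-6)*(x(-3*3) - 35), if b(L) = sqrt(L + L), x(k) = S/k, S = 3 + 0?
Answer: -212*I*sqrt(3)/3 ≈ -122.4*I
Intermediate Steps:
S = 3
x(k) = 3/k
b(L) = sqrt(2)*sqrt(L) (b(L) = sqrt(2*L) = sqrt(2)*sqrt(L))
b(-6)*(x(-3*3) - 35) = (sqrt(2)*sqrt(-6))*(3/((-3*3)) - 35) = (sqrt(2)*(I*sqrt(6)))*(3/(-9) - 35) = (2*I*sqrt(3))*(3*(-1/9) - 35) = (2*I*sqrt(3))*(-1/3 - 35) = (2*I*sqrt(3))*(-106/3) = -212*I*sqrt(3)/3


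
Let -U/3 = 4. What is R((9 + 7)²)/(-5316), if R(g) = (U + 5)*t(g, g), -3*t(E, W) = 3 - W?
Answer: 1771/15948 ≈ 0.11105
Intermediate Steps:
U = -12 (U = -3*4 = -12)
t(E, W) = -1 + W/3 (t(E, W) = -(3 - W)/3 = -1 + W/3)
R(g) = 7 - 7*g/3 (R(g) = (-12 + 5)*(-1 + g/3) = -7*(-1 + g/3) = 7 - 7*g/3)
R((9 + 7)²)/(-5316) = (7 - 7*(9 + 7)²/3)/(-5316) = (7 - 7/3*16²)*(-1/5316) = (7 - 7/3*256)*(-1/5316) = (7 - 1792/3)*(-1/5316) = -1771/3*(-1/5316) = 1771/15948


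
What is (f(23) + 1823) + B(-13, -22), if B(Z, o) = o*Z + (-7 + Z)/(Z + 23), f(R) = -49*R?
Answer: 980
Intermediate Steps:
B(Z, o) = Z*o + (-7 + Z)/(23 + Z)
(f(23) + 1823) + B(-13, -22) = (-49*23 + 1823) + (-7 - 13 - 22*(-13)² + 23*(-13)*(-22))/(23 - 13) = (-1127 + 1823) + (-7 - 13 - 22*169 + 6578)/10 = 696 + (-7 - 13 - 3718 + 6578)/10 = 696 + (⅒)*2840 = 696 + 284 = 980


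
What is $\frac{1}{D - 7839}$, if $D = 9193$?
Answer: $\frac{1}{1354} \approx 0.00073855$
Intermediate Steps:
$\frac{1}{D - 7839} = \frac{1}{9193 - 7839} = \frac{1}{1354}$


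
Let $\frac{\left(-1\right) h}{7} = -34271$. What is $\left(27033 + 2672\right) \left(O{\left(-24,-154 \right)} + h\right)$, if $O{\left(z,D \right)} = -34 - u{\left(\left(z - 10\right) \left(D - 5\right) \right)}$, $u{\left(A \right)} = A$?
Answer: $6964545185$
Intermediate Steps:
$h = 239897$ ($h = \left(-7\right) \left(-34271\right) = 239897$)
$O{\left(z,D \right)} = -34 - \left(-10 + z\right) \left(-5 + D\right)$ ($O{\left(z,D \right)} = -34 - \left(z - 10\right) \left(D - 5\right) = -34 - \left(-10 + z\right) \left(-5 + D\right)$)
$\left(27033 + 2672\right) \left(O{\left(-24,-154 \right)} + h\right) = \left(27033 + 2672\right) \left(\left(-84 + 5 \left(-24\right) + 10 \left(-154\right) - \left(-154\right) \left(-24\right)\right) + 239897\right) = 29705 \left(\left(-84 - 120 - 1540 - 3696\right) + 239897\right) = 29705 \left(-5440 + 239897\right) = 29705 \cdot 234457 = 6964545185$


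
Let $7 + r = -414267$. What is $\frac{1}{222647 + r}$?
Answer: $- \frac{1}{191627} \approx -5.2185 \cdot 10^{-6}$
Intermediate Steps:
$r = -414274$ ($r = -7 - 414267 = -414274$)
$\frac{1}{222647 + r} = \frac{1}{222647 - 414274} = \frac{1}{-191627} = - \frac{1}{191627}$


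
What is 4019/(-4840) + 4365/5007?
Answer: 334489/8077960 ≈ 0.041408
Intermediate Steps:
4019/(-4840) + 4365/5007 = 4019*(-1/4840) + 4365*(1/5007) = -4019/4840 + 1455/1669 = 334489/8077960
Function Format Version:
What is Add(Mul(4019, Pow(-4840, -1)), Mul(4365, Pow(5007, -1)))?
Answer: Rational(334489, 8077960) ≈ 0.041408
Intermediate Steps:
Add(Mul(4019, Pow(-4840, -1)), Mul(4365, Pow(5007, -1))) = Add(Mul(4019, Rational(-1, 4840)), Mul(4365, Rational(1, 5007))) = Add(Rational(-4019, 4840), Rational(1455, 1669)) = Rational(334489, 8077960)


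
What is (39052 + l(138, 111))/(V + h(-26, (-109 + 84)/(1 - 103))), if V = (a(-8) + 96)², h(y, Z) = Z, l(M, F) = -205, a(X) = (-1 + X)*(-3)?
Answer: 7038/2741 ≈ 2.5677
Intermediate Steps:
a(X) = 3 - 3*X
V = 15129 (V = ((3 - 3*(-8)) + 96)² = ((3 + 24) + 96)² = (27 + 96)² = 123² = 15129)
(39052 + l(138, 111))/(V + h(-26, (-109 + 84)/(1 - 103))) = (39052 - 205)/(15129 + (-109 + 84)/(1 - 103)) = 38847/(15129 - 25/(-102)) = 38847/(15129 - 25*(-1/102)) = 38847/(15129 + 25/102) = 38847/(1543183/102) = 38847*(102/1543183) = 7038/2741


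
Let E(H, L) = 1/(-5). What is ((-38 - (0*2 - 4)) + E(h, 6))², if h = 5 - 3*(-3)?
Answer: 29241/25 ≈ 1169.6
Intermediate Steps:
h = 14 (h = 5 + 9 = 14)
E(H, L) = -⅕
((-38 - (0*2 - 4)) + E(h, 6))² = ((-38 - (0*2 - 4)) - ⅕)² = ((-38 - (0 - 4)) - ⅕)² = ((-38 - 1*(-4)) - ⅕)² = ((-38 + 4) - ⅕)² = (-34 - ⅕)² = (-171/5)² = 29241/25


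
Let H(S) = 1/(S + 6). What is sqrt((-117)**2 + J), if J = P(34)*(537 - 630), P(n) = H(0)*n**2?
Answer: I*sqrt(4229) ≈ 65.031*I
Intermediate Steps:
H(S) = 1/(6 + S)
P(n) = n**2/6 (P(n) = n**2/(6 + 0) = n**2/6)
J = -17918 (J = ((1/6)*34**2)*(537 - 630) = ((1/6)*1156)*(-93) = (578/3)*(-93) = -17918)
sqrt((-117)**2 + J) = sqrt((-117)**2 - 17918) = sqrt(13689 - 17918) = sqrt(-4229) = I*sqrt(4229)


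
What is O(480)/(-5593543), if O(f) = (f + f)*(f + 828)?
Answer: -1255680/5593543 ≈ -0.22449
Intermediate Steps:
O(f) = 2*f*(828 + f) (O(f) = (2*f)*(828 + f) = 2*f*(828 + f))
O(480)/(-5593543) = (2*480*(828 + 480))/(-5593543) = (2*480*1308)*(-1/5593543) = 1255680*(-1/5593543) = -1255680/5593543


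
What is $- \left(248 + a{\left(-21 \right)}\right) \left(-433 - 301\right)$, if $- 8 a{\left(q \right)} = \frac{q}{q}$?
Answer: $\frac{727761}{4} \approx 1.8194 \cdot 10^{5}$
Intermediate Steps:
$a{\left(q \right)} = - \frac{1}{8}$ ($a{\left(q \right)} = - \frac{q \frac{1}{q}}{8} = \left(- \frac{1}{8}\right) 1 = - \frac{1}{8}$)
$- \left(248 + a{\left(-21 \right)}\right) \left(-433 - 301\right) = - \left(248 - \frac{1}{8}\right) \left(-433 - 301\right) = - \frac{1983 \left(-734\right)}{8} = \left(-1\right) \left(- \frac{727761}{4}\right) = \frac{727761}{4}$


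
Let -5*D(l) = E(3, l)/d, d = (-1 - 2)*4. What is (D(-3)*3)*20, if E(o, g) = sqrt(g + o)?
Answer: 0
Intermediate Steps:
d = -12 (d = -3*4 = -12)
D(l) = sqrt(3 + l)/60 (D(l) = -sqrt(l + 3)/(5*(-12)) = -sqrt(3 + l)*(-1)/(5*12) = -(-1)*sqrt(3 + l)/60 = sqrt(3 + l)/60)
(D(-3)*3)*20 = ((sqrt(3 - 3)/60)*3)*20 = ((sqrt(0)/60)*3)*20 = (((1/60)*0)*3)*20 = (0*3)*20 = 0*20 = 0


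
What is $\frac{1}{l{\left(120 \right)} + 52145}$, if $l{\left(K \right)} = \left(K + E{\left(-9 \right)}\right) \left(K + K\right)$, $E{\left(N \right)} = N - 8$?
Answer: $\frac{1}{76865} \approx 1.301 \cdot 10^{-5}$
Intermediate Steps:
$E{\left(N \right)} = -8 + N$ ($E{\left(N \right)} = N - 8 = -8 + N$)
$l{\left(K \right)} = 2 K \left(-17 + K\right)$ ($l{\left(K \right)} = \left(K - 17\right) \left(K + K\right) = \left(K - 17\right) 2 K = \left(-17 + K\right) 2 K = 2 K \left(-17 + K\right)$)
$\frac{1}{l{\left(120 \right)} + 52145} = \frac{1}{2 \cdot 120 \left(-17 + 120\right) + 52145} = \frac{1}{2 \cdot 120 \cdot 103 + 52145} = \frac{1}{24720 + 52145} = \frac{1}{76865}$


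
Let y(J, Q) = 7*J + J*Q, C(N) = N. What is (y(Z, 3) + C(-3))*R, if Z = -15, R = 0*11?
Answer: 0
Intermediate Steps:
R = 0
(y(Z, 3) + C(-3))*R = (-15*(7 + 3) - 3)*0 = (-15*10 - 3)*0 = (-150 - 3)*0 = -153*0 = 0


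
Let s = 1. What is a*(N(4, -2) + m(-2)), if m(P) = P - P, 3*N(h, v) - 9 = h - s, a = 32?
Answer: 128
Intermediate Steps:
N(h, v) = 8/3 + h/3 (N(h, v) = 3 + (h - 1*1)/3 = 3 + (h - 1)/3 = 3 + (-1 + h)/3 = 3 + (-⅓ + h/3) = 8/3 + h/3)
m(P) = 0
a*(N(4, -2) + m(-2)) = 32*((8/3 + (⅓)*4) + 0) = 32*((8/3 + 4/3) + 0) = 32*(4 + 0) = 32*4 = 128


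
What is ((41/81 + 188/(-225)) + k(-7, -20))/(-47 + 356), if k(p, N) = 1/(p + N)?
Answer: -742/625725 ≈ -0.0011858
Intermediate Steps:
k(p, N) = 1/(N + p)
((41/81 + 188/(-225)) + k(-7, -20))/(-47 + 356) = ((41/81 + 188/(-225)) + 1/(-20 - 7))/(-47 + 356) = ((41*(1/81) + 188*(-1/225)) + 1/(-27))/309 = ((41/81 - 188/225) - 1/27)*(1/309) = (-667/2025 - 1/27)*(1/309) = -742/2025*1/309 = -742/625725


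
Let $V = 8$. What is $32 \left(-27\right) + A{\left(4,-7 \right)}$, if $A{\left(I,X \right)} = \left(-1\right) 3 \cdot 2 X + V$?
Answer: $-814$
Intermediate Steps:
$A{\left(I,X \right)} = 8 - 6 X$ ($A{\left(I,X \right)} = \left(-1\right) 3 \cdot 2 X + 8 = \left(-3\right) 2 X + 8 = - 6 X + 8 = 8 - 6 X$)
$32 \left(-27\right) + A{\left(4,-7 \right)} = 32 \left(-27\right) + \left(8 - -42\right) = -864 + \left(8 + 42\right) = -864 + 50 = -814$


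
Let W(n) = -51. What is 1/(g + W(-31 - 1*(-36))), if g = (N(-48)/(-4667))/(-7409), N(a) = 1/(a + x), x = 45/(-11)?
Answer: -19813081119/1010467137080 ≈ -0.019608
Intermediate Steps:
x = -45/11 (x = 45*(-1/11) = -45/11 ≈ -4.0909)
N(a) = 1/(-45/11 + a) (N(a) = 1/(a - 45/11) = 1/(-45/11 + a))
g = -11/19813081119 (g = ((11/(-45 + 11*(-48)))/(-4667))/(-7409) = ((11/(-45 - 528))*(-1/4667))*(-1/7409) = ((11/(-573))*(-1/4667))*(-1/7409) = ((11*(-1/573))*(-1/4667))*(-1/7409) = -11/573*(-1/4667)*(-1/7409) = (11/2674191)*(-1/7409) = -11/19813081119 ≈ -5.5519e-10)
1/(g + W(-31 - 1*(-36))) = 1/(-11/19813081119 - 51) = 1/(-1010467137080/19813081119) = -19813081119/1010467137080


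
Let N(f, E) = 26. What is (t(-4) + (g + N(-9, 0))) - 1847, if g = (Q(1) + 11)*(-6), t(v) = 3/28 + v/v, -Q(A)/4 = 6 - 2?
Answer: -50117/28 ≈ -1789.9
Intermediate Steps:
Q(A) = -16 (Q(A) = -4*(6 - 2) = -4*4 = -16)
t(v) = 31/28 (t(v) = 3*(1/28) + 1 = 3/28 + 1 = 31/28)
g = 30 (g = (-16 + 11)*(-6) = -5*(-6) = 30)
(t(-4) + (g + N(-9, 0))) - 1847 = (31/28 + (30 + 26)) - 1847 = (31/28 + 56) - 1847 = 1599/28 - 1847 = -50117/28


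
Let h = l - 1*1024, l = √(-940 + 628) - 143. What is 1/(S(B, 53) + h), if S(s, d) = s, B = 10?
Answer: -89/102997 - 2*I*√78/1338961 ≈ -0.0008641 - 1.3192e-5*I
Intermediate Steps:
l = -143 + 2*I*√78 (l = √(-312) - 1*143 = 2*I*√78 - 143 = -143 + 2*I*√78 ≈ -143.0 + 17.664*I)
h = -1167 + 2*I*√78 (h = (-143 + 2*I*√78) - 1*1024 = (-143 + 2*I*√78) - 1024 = -1167 + 2*I*√78 ≈ -1167.0 + 17.664*I)
1/(S(B, 53) + h) = 1/(10 + (-1167 + 2*I*√78)) = 1/(-1157 + 2*I*√78)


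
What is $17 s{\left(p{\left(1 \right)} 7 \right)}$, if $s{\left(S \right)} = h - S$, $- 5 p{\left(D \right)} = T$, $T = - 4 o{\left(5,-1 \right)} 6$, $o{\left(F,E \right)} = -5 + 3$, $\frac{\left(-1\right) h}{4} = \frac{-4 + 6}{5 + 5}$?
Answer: $\frac{5644}{5} \approx 1128.8$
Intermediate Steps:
$h = - \frac{4}{5}$ ($h = - 4 \frac{-4 + 6}{5 + 5} = - 4 \cdot \frac{2}{10} = - 4 \cdot 2 \cdot \frac{1}{10} = \left(-4\right) \frac{1}{5} = - \frac{4}{5} \approx -0.8$)
$o{\left(F,E \right)} = -2$
$T = 48$ ($T = \left(-4\right) \left(-2\right) 6 = 8 \cdot 6 = 48$)
$p{\left(D \right)} = - \frac{48}{5}$ ($p{\left(D \right)} = \left(- \frac{1}{5}\right) 48 = - \frac{48}{5}$)
$s{\left(S \right)} = - \frac{4}{5} - S$
$17 s{\left(p{\left(1 \right)} 7 \right)} = 17 \left(- \frac{4}{5} - \left(- \frac{48}{5}\right) 7\right) = 17 \left(- \frac{4}{5} - - \frac{336}{5}\right) = 17 \left(- \frac{4}{5} + \frac{336}{5}\right) = 17 \cdot \frac{332}{5} = \frac{5644}{5}$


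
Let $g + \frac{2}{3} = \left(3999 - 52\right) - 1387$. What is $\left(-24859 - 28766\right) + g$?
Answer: $- \frac{153197}{3} \approx -51066.0$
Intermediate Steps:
$g = \frac{7678}{3}$ ($g = - \frac{2}{3} + \left(\left(3999 - 52\right) - 1387\right) = - \frac{2}{3} + \left(3947 - 1387\right) = - \frac{2}{3} + 2560 = \frac{7678}{3} \approx 2559.3$)
$\left(-24859 - 28766\right) + g = \left(-24859 - 28766\right) + \frac{7678}{3} = -53625 + \frac{7678}{3} = - \frac{153197}{3}$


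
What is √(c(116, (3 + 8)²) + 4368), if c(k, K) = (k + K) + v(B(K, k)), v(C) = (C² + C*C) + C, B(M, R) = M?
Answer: 2*√8502 ≈ 184.41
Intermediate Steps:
v(C) = C + 2*C² (v(C) = (C² + C²) + C = 2*C² + C = C + 2*C²)
c(k, K) = K + k + K*(1 + 2*K) (c(k, K) = (k + K) + K*(1 + 2*K) = (K + k) + K*(1 + 2*K) = K + k + K*(1 + 2*K))
√(c(116, (3 + 8)²) + 4368) = √(((3 + 8)² + 116 + (3 + 8)²*(1 + 2*(3 + 8)²)) + 4368) = √((11² + 116 + 11²*(1 + 2*11²)) + 4368) = √((121 + 116 + 121*(1 + 2*121)) + 4368) = √((121 + 116 + 121*(1 + 242)) + 4368) = √((121 + 116 + 121*243) + 4368) = √((121 + 116 + 29403) + 4368) = √(29640 + 4368) = √34008 = 2*√8502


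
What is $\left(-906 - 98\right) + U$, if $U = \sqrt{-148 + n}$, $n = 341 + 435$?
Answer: $-1004 + 2 \sqrt{157} \approx -978.94$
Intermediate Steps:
$n = 776$
$U = 2 \sqrt{157}$ ($U = \sqrt{-148 + 776} = \sqrt{628} = 2 \sqrt{157} \approx 25.06$)
$\left(-906 - 98\right) + U = \left(-906 - 98\right) + 2 \sqrt{157} = -1004 + 2 \sqrt{157}$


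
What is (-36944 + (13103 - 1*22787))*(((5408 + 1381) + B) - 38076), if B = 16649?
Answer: 682540664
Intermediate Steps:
(-36944 + (13103 - 1*22787))*(((5408 + 1381) + B) - 38076) = (-36944 + (13103 - 1*22787))*(((5408 + 1381) + 16649) - 38076) = (-36944 + (13103 - 22787))*((6789 + 16649) - 38076) = (-36944 - 9684)*(23438 - 38076) = -46628*(-14638) = 682540664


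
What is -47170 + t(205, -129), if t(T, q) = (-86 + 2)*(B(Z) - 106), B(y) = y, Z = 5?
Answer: -38686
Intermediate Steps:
t(T, q) = 8484 (t(T, q) = (-86 + 2)*(5 - 106) = -84*(-101) = 8484)
-47170 + t(205, -129) = -47170 + 8484 = -38686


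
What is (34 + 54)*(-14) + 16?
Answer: -1216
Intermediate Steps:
(34 + 54)*(-14) + 16 = 88*(-14) + 16 = -1232 + 16 = -1216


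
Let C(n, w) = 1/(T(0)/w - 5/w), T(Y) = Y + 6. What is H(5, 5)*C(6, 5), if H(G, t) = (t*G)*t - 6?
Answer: 595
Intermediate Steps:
T(Y) = 6 + Y
H(G, t) = -6 + G*t**2 (H(G, t) = (G*t)*t - 6 = G*t**2 - 6 = -6 + G*t**2)
C(n, w) = w (C(n, w) = 1/((6 + 0)/w - 5/w) = 1/(6/w - 5/w) = 1/(1/w) = w)
H(5, 5)*C(6, 5) = (-6 + 5*5**2)*5 = (-6 + 5*25)*5 = (-6 + 125)*5 = 119*5 = 595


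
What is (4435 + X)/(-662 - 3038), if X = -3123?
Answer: -328/925 ≈ -0.35459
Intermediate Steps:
(4435 + X)/(-662 - 3038) = (4435 - 3123)/(-662 - 3038) = 1312/(-3700) = 1312*(-1/3700) = -328/925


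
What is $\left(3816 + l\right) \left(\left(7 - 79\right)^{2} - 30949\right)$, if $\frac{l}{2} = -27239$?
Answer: $1305306430$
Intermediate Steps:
$l = -54478$ ($l = 2 \left(-27239\right) = -54478$)
$\left(3816 + l\right) \left(\left(7 - 79\right)^{2} - 30949\right) = \left(3816 - 54478\right) \left(\left(7 - 79\right)^{2} - 30949\right) = - 50662 \left(\left(-72\right)^{2} - 30949\right) = - 50662 \left(5184 - 30949\right) = \left(-50662\right) \left(-25765\right) = 1305306430$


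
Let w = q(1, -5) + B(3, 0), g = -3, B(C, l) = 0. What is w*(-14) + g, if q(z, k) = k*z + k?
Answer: 137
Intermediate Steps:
q(z, k) = k + k*z
w = -10 (w = -5*(1 + 1) + 0 = -5*2 + 0 = -10 + 0 = -10)
w*(-14) + g = -10*(-14) - 3 = 140 - 3 = 137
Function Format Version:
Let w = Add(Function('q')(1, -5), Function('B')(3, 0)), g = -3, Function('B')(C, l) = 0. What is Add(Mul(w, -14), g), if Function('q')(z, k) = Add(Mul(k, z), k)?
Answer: 137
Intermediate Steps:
Function('q')(z, k) = Add(k, Mul(k, z))
w = -10 (w = Add(Mul(-5, Add(1, 1)), 0) = Add(Mul(-5, 2), 0) = Add(-10, 0) = -10)
Add(Mul(w, -14), g) = Add(Mul(-10, -14), -3) = Add(140, -3) = 137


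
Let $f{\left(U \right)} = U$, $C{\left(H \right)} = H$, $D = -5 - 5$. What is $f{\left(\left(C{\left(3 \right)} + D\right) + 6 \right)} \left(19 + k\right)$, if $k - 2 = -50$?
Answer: $29$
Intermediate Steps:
$D = -10$
$k = -48$ ($k = 2 - 50 = -48$)
$f{\left(\left(C{\left(3 \right)} + D\right) + 6 \right)} \left(19 + k\right) = \left(\left(3 - 10\right) + 6\right) \left(19 - 48\right) = \left(-7 + 6\right) \left(-29\right) = \left(-1\right) \left(-29\right) = 29$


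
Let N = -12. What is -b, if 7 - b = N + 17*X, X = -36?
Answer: -631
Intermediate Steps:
b = 631 (b = 7 - (-12 + 17*(-36)) = 7 - (-12 - 612) = 7 - 1*(-624) = 7 + 624 = 631)
-b = -1*631 = -631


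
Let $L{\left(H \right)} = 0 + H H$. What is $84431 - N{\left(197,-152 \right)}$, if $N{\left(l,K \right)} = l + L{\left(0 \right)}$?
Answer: $84234$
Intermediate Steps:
$L{\left(H \right)} = H^{2}$ ($L{\left(H \right)} = 0 + H^{2} = H^{2}$)
$N{\left(l,K \right)} = l$ ($N{\left(l,K \right)} = l + 0^{2} = l + 0 = l$)
$84431 - N{\left(197,-152 \right)} = 84431 - 197 = 84234$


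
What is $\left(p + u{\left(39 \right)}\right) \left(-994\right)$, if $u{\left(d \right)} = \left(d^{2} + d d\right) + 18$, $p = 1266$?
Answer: $-4300044$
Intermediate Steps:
$u{\left(d \right)} = 18 + 2 d^{2}$ ($u{\left(d \right)} = \left(d^{2} + d^{2}\right) + 18 = 2 d^{2} + 18 = 18 + 2 d^{2}$)
$\left(p + u{\left(39 \right)}\right) \left(-994\right) = \left(1266 + \left(18 + 2 \cdot 39^{2}\right)\right) \left(-994\right) = \left(1266 + \left(18 + 2 \cdot 1521\right)\right) \left(-994\right) = \left(1266 + \left(18 + 3042\right)\right) \left(-994\right) = \left(1266 + 3060\right) \left(-994\right) = 4326 \left(-994\right) = -4300044$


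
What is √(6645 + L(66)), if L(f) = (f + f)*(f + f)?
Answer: √24069 ≈ 155.14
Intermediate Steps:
L(f) = 4*f² (L(f) = (2*f)*(2*f) = 4*f²)
√(6645 + L(66)) = √(6645 + 4*66²) = √(6645 + 4*4356) = √(6645 + 17424) = √24069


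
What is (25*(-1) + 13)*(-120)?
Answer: 1440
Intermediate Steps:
(25*(-1) + 13)*(-120) = (-25 + 13)*(-120) = -12*(-120) = 1440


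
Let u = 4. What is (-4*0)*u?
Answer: 0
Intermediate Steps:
(-4*0)*u = -4*0*4 = 0*4 = 0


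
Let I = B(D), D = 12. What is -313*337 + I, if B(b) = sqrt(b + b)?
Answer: -105481 + 2*sqrt(6) ≈ -1.0548e+5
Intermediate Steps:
B(b) = sqrt(2)*sqrt(b) (B(b) = sqrt(2*b) = sqrt(2)*sqrt(b))
I = 2*sqrt(6) (I = sqrt(2)*sqrt(12) = sqrt(2)*(2*sqrt(3)) = 2*sqrt(6) ≈ 4.8990)
-313*337 + I = -313*337 + 2*sqrt(6) = -105481 + 2*sqrt(6)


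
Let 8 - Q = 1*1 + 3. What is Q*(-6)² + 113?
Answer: 257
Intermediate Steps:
Q = 4 (Q = 8 - (1*1 + 3) = 8 - (1 + 3) = 8 - 1*4 = 8 - 4 = 4)
Q*(-6)² + 113 = 4*(-6)² + 113 = 4*36 + 113 = 144 + 113 = 257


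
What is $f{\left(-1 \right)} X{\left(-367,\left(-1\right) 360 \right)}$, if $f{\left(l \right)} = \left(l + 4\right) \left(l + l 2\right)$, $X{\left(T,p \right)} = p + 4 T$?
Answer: $16452$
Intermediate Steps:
$f{\left(l \right)} = 3 l \left(4 + l\right)$ ($f{\left(l \right)} = \left(4 + l\right) \left(l + 2 l\right) = \left(4 + l\right) 3 l = 3 l \left(4 + l\right)$)
$f{\left(-1 \right)} X{\left(-367,\left(-1\right) 360 \right)} = 3 \left(-1\right) \left(4 - 1\right) \left(\left(-1\right) 360 + 4 \left(-367\right)\right) = 3 \left(-1\right) 3 \left(-360 - 1468\right) = \left(-9\right) \left(-1828\right) = 16452$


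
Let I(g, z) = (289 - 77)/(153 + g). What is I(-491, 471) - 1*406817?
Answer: -68752179/169 ≈ -4.0682e+5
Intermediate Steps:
I(g, z) = 212/(153 + g)
I(-491, 471) - 1*406817 = 212/(153 - 491) - 1*406817 = 212/(-338) - 406817 = 212*(-1/338) - 406817 = -106/169 - 406817 = -68752179/169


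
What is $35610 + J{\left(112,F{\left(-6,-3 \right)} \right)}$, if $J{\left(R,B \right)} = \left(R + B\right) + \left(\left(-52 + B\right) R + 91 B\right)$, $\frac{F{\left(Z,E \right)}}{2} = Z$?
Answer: $27450$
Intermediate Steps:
$F{\left(Z,E \right)} = 2 Z$
$J{\left(R,B \right)} = R + 92 B + R \left(-52 + B\right)$ ($J{\left(R,B \right)} = \left(B + R\right) + \left(R \left(-52 + B\right) + 91 B\right) = \left(B + R\right) + \left(91 B + R \left(-52 + B\right)\right) = R + 92 B + R \left(-52 + B\right)$)
$35610 + J{\left(112,F{\left(-6,-3 \right)} \right)} = 35610 + \left(\left(-51\right) 112 + 92 \cdot 2 \left(-6\right) + 2 \left(-6\right) 112\right) = 35610 - 8160 = 27450$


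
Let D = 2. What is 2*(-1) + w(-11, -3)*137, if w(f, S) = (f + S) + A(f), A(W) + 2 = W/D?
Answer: -5895/2 ≈ -2947.5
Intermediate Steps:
A(W) = -2 + W/2
w(f, S) = -2 + S + 3*f/2 (w(f, S) = (f + S) + (-2 + f/2) = (S + f) + (-2 + f/2) = -2 + S + 3*f/2)
2*(-1) + w(-11, -3)*137 = 2*(-1) + (-2 - 3 + (3/2)*(-11))*137 = -2 + (-2 - 3 - 33/2)*137 = -2 - 43/2*137 = -2 - 5891/2 = -5895/2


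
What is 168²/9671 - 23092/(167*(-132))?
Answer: 211373147/53296881 ≈ 3.9660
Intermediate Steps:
168²/9671 - 23092/(167*(-132)) = 28224*(1/9671) - 23092/(-22044) = 28224/9671 - 23092*(-1/22044) = 28224/9671 + 5773/5511 = 211373147/53296881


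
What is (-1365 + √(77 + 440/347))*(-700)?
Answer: 955500 - 700*√9424173/347 ≈ 9.4931e+5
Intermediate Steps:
(-1365 + √(77 + 440/347))*(-700) = (-1365 + √(27159/347))*(-700) = (-1365 + √9424173/347)*(-700) = 955500 - 700*√9424173/347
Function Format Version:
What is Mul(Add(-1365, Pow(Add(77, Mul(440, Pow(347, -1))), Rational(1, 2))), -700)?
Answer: Add(955500, Mul(Rational(-700, 347), Pow(9424173, Rational(1, 2)))) ≈ 9.4931e+5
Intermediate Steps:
Mul(Add(-1365, Pow(Add(77, Mul(440, Pow(347, -1))), Rational(1, 2))), -700) = Mul(Add(-1365, Pow(Add(77, Mul(440, Rational(1, 347))), Rational(1, 2))), -700) = Mul(Add(-1365, Pow(Add(77, Rational(440, 347)), Rational(1, 2))), -700) = Mul(Add(-1365, Pow(Rational(27159, 347), Rational(1, 2))), -700) = Mul(Add(-1365, Mul(Rational(1, 347), Pow(9424173, Rational(1, 2)))), -700) = Add(955500, Mul(Rational(-700, 347), Pow(9424173, Rational(1, 2))))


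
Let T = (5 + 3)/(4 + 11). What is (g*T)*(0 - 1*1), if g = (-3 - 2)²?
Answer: -40/3 ≈ -13.333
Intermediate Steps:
T = 8/15 ≈ 0.53333
g = 25 (g = (-5)² = 25)
(g*T)*(0 - 1*1) = (25*(8/15))*(0 - 1*1) = 40*(0 - 1)/3 = (40/3)*(-1) = -40/3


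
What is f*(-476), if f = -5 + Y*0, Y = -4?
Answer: 2380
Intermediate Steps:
f = -5 (f = -5 - 4*0 = -5 + 0 = -5)
f*(-476) = -5*(-476) = 2380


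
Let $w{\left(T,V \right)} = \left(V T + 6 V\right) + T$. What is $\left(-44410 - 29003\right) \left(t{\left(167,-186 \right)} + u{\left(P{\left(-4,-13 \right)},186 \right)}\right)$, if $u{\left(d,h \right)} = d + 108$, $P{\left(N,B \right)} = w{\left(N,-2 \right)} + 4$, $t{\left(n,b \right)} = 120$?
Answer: $-16444512$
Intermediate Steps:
$w{\left(T,V \right)} = T + 6 V + T V$ ($w{\left(T,V \right)} = \left(T V + 6 V\right) + T = \left(6 V + T V\right) + T = T + 6 V + T V$)
$P{\left(N,B \right)} = -8 - N$ ($P{\left(N,B \right)} = \left(N + 6 \left(-2\right) + N \left(-2\right)\right) + 4 = \left(N - 12 - 2 N\right) + 4 = \left(-12 - N\right) + 4 = -8 - N$)
$u{\left(d,h \right)} = 108 + d$
$\left(-44410 - 29003\right) \left(t{\left(167,-186 \right)} + u{\left(P{\left(-4,-13 \right)},186 \right)}\right) = \left(-44410 - 29003\right) \left(120 + \left(108 - 4\right)\right) = - 73413 \left(120 + \left(108 + \left(-8 + 4\right)\right)\right) = - 73413 \left(120 + \left(108 - 4\right)\right) = - 73413 \left(120 + 104\right) = \left(-73413\right) 224 = -16444512$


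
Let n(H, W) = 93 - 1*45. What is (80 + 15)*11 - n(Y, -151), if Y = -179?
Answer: 997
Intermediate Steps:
n(H, W) = 48 (n(H, W) = 93 - 45 = 48)
(80 + 15)*11 - n(Y, -151) = (80 + 15)*11 - 1*48 = 95*11 - 48 = 1045 - 48 = 997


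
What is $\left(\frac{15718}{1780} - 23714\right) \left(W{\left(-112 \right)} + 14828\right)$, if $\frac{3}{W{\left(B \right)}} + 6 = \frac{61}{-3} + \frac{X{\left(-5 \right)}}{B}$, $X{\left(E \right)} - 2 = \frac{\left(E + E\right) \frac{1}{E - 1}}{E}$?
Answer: $- \frac{461584833968146}{1313195} \approx -3.515 \cdot 10^{8}$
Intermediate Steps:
$X{\left(E \right)} = 2 + \frac{2}{-1 + E}$ ($X{\left(E \right)} = 2 + \frac{\left(E + E\right) \frac{1}{E - 1}}{E} = 2 + \frac{2 E \frac{1}{-1 + E}}{E} = 2 + \frac{2}{-1 + E}$)
$W{\left(B \right)} = \frac{3}{- \frac{79}{3} + \frac{5}{3 B}}$ ($W{\left(B \right)} = \frac{3}{-6 + \left(\frac{61}{-3} + \frac{2 \left(-5\right) \frac{1}{-1 - 5}}{B}\right)} = \frac{3}{-6 + \left(61 \left(- \frac{1}{3}\right) + \frac{2 \left(-5\right) \frac{1}{-6}}{B}\right)} = \frac{3}{-6 - \left(\frac{61}{3} - \frac{2 \left(-5\right) \left(- \frac{1}{6}\right)}{B}\right)} = \frac{3}{-6 - \left(\frac{61}{3} - \frac{5}{3 B}\right)} = \frac{3}{- \frac{79}{3} + \frac{5}{3 B}}$)
$\left(\frac{15718}{1780} - 23714\right) \left(W{\left(-112 \right)} + 14828\right) = \left(\frac{15718}{1780} - 23714\right) \left(\left(-9\right) \left(-112\right) \frac{1}{-5 + 79 \left(-112\right)} + 14828\right) = \left(15718 \cdot \frac{1}{1780} - 23714\right) \left(\left(-9\right) \left(-112\right) \frac{1}{-5 - 8848} + 14828\right) = \left(\frac{7859}{890} - 23714\right) \left(\left(-9\right) \left(-112\right) \frac{1}{-8853} + 14828\right) = - \frac{21097601 \left(\left(-9\right) \left(-112\right) \left(- \frac{1}{8853}\right) + 14828\right)}{890} = - \frac{21097601 \left(- \frac{336}{2951} + 14828\right)}{890} = \left(- \frac{21097601}{890}\right) \frac{43757092}{2951} = - \frac{461584833968146}{1313195}$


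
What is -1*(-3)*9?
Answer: 27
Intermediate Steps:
-1*(-3)*9 = -(-3)*9 = -1*(-27) = 27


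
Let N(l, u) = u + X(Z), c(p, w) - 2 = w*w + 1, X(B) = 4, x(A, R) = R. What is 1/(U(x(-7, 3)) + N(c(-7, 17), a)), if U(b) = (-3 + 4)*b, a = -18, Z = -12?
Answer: -1/11 ≈ -0.090909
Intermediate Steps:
c(p, w) = 3 + w² (c(p, w) = 2 + (w*w + 1) = 2 + (w² + 1) = 2 + (1 + w²) = 3 + w²)
N(l, u) = 4 + u (N(l, u) = u + 4 = 4 + u)
U(b) = b (U(b) = 1*b = b)
1/(U(x(-7, 3)) + N(c(-7, 17), a)) = 1/(3 + (4 - 18)) = 1/(3 - 14) = 1/(-11) = -1/11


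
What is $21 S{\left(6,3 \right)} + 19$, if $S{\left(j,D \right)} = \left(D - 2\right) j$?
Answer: $145$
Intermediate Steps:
$S{\left(j,D \right)} = j \left(-2 + D\right)$ ($S{\left(j,D \right)} = \left(-2 + D\right) j = j \left(-2 + D\right)$)
$21 S{\left(6,3 \right)} + 19 = 21 \cdot 6 \left(-2 + 3\right) + 19 = 21 \cdot 6 \cdot 1 + 19 = 21 \cdot 6 + 19 = 126 + 19 = 145$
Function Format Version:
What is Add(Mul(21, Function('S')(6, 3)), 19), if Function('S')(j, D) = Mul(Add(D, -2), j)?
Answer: 145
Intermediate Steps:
Function('S')(j, D) = Mul(j, Add(-2, D)) (Function('S')(j, D) = Mul(Add(-2, D), j) = Mul(j, Add(-2, D)))
Add(Mul(21, Function('S')(6, 3)), 19) = Add(Mul(21, Mul(6, Add(-2, 3))), 19) = Add(Mul(21, Mul(6, 1)), 19) = Add(Mul(21, 6), 19) = Add(126, 19) = 145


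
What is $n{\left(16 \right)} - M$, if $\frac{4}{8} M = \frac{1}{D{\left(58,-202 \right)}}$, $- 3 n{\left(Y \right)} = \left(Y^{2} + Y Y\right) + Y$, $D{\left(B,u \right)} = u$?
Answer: $- \frac{17775}{101} \approx -175.99$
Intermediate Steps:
$n{\left(Y \right)} = - \frac{2 Y^{2}}{3} - \frac{Y}{3}$ ($n{\left(Y \right)} = - \frac{\left(Y^{2} + Y Y\right) + Y}{3} = - \frac{\left(Y^{2} + Y^{2}\right) + Y}{3} = - \frac{2 Y^{2} + Y}{3} = - \frac{Y + 2 Y^{2}}{3} = - \frac{2 Y^{2}}{3} - \frac{Y}{3}$)
$M = - \frac{1}{101}$ ($M = \frac{2}{-202} = 2 \left(- \frac{1}{202}\right) = - \frac{1}{101} \approx -0.009901$)
$n{\left(16 \right)} - M = \left(- \frac{1}{3}\right) 16 \left(1 + 2 \cdot 16\right) - - \frac{1}{101} = \left(- \frac{1}{3}\right) 16 \left(1 + 32\right) + \frac{1}{101} = \left(- \frac{1}{3}\right) 16 \cdot 33 + \frac{1}{101} = -176 + \frac{1}{101} = - \frac{17775}{101}$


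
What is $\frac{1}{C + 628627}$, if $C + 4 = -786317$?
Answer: $- \frac{1}{157694} \approx -6.3414 \cdot 10^{-6}$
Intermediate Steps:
$C = -786321$ ($C = -4 - 786317 = -786321$)
$\frac{1}{C + 628627} = \frac{1}{-786321 + 628627} = \frac{1}{-157694} = - \frac{1}{157694}$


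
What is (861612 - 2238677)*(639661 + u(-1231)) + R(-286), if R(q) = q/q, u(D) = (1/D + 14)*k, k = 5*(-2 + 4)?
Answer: -1084569537592134/1231 ≈ -8.8105e+11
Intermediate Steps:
k = 10 (k = 5*2 = 10)
u(D) = 140 + 10/D (u(D) = (1/D + 14)*10 = (14 + 1/D)*10 = 140 + 10/D)
R(q) = 1
(861612 - 2238677)*(639661 + u(-1231)) + R(-286) = (861612 - 2238677)*(639661 + (140 + 10/(-1231))) + 1 = -1377065*(639661 + (140 + 10*(-1/1231))) + 1 = -1377065*(639661 + (140 - 10/1231)) + 1 = -1377065*(639661 + 172330/1231) + 1 = -1377065*787595021/1231 + 1 = -1084569537593365/1231 + 1 = -1084569537592134/1231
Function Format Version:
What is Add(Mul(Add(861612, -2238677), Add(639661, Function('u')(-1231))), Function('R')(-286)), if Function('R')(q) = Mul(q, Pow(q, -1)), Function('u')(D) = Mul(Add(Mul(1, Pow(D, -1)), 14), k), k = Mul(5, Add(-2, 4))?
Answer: Rational(-1084569537592134, 1231) ≈ -8.8105e+11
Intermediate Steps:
k = 10 (k = Mul(5, 2) = 10)
Function('u')(D) = Add(140, Mul(10, Pow(D, -1))) (Function('u')(D) = Mul(Add(Mul(1, Pow(D, -1)), 14), 10) = Mul(Add(Pow(D, -1), 14), 10) = Mul(Add(14, Pow(D, -1)), 10) = Add(140, Mul(10, Pow(D, -1))))
Function('R')(q) = 1
Add(Mul(Add(861612, -2238677), Add(639661, Function('u')(-1231))), Function('R')(-286)) = Add(Mul(Add(861612, -2238677), Add(639661, Add(140, Mul(10, Pow(-1231, -1))))), 1) = Add(Mul(-1377065, Add(639661, Add(140, Mul(10, Rational(-1, 1231))))), 1) = Add(Mul(-1377065, Add(639661, Add(140, Rational(-10, 1231)))), 1) = Add(Mul(-1377065, Add(639661, Rational(172330, 1231))), 1) = Add(Mul(-1377065, Rational(787595021, 1231)), 1) = Add(Rational(-1084569537593365, 1231), 1) = Rational(-1084569537592134, 1231)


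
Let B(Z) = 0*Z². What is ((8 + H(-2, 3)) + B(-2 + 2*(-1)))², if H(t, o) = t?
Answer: 36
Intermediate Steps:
B(Z) = 0
((8 + H(-2, 3)) + B(-2 + 2*(-1)))² = ((8 - 2) + 0)² = (6 + 0)² = 6² = 36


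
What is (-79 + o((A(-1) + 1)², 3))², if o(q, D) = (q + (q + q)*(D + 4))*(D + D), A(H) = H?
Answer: 6241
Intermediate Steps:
o(q, D) = 2*D*(q + 2*q*(4 + D)) (o(q, D) = (q + (2*q)*(4 + D))*(2*D) = (q + 2*q*(4 + D))*(2*D) = 2*D*(q + 2*q*(4 + D)))
(-79 + o((A(-1) + 1)², 3))² = (-79 + 2*3*(-1 + 1)²*(9 + 2*3))² = (-79 + 2*3*0²*(9 + 6))² = (-79 + 2*3*0*15)² = (-79 + 0)² = (-79)² = 6241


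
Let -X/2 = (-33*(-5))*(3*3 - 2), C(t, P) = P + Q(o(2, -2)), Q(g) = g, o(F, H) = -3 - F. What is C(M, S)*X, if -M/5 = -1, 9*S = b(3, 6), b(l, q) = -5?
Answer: 38500/3 ≈ 12833.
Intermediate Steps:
S = -5/9 (S = (⅑)*(-5) = -5/9 ≈ -0.55556)
M = 5 (M = -5*(-1) = 5)
C(t, P) = -5 + P (C(t, P) = P + (-3 - 1*2) = P + (-3 - 2) = P - 5 = -5 + P)
X = -2310 (X = -2*(-33*(-5))*(3*3 - 2) = -330*(9 - 2) = -330*7 = -2*1155 = -2310)
C(M, S)*X = (-5 - 5/9)*(-2310) = -50/9*(-2310) = 38500/3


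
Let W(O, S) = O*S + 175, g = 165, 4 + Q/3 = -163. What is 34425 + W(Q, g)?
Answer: -48065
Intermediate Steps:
Q = -501 (Q = -12 + 3*(-163) = -12 - 489 = -501)
W(O, S) = 175 + O*S
34425 + W(Q, g) = 34425 + (175 - 501*165) = 34425 + (175 - 82665) = 34425 - 82490 = -48065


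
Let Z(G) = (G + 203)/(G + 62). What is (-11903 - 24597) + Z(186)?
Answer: -9051611/248 ≈ -36498.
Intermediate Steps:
Z(G) = (203 + G)/(62 + G)
(-11903 - 24597) + Z(186) = (-11903 - 24597) + (203 + 186)/(62 + 186) = -36500 + 389/248 = -9051611/248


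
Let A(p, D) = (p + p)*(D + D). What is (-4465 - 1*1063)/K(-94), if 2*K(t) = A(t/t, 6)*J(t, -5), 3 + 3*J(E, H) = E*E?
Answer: -1382/8833 ≈ -0.15646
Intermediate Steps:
A(p, D) = 4*D*p (A(p, D) = (2*p)*(2*D) = 4*D*p)
J(E, H) = -1 + E²/3 (J(E, H) = -1 + (E*E)/3 = -1 + E²/3)
K(t) = -12 + 4*t² (K(t) = ((4*6*(t/t))*(-1 + t²/3))/2 = ((4*6*1)*(-1 + t²/3))/2 = (24*(-1 + t²/3))/2 = (-24 + 8*t²)/2 = -12 + 4*t²)
(-4465 - 1*1063)/K(-94) = (-4465 - 1*1063)/(-12 + 4*(-94)²) = (-4465 - 1063)/(-12 + 4*8836) = -5528/(-12 + 35344) = -5528/35332 = -5528*1/35332 = -1382/8833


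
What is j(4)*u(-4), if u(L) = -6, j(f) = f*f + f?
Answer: -120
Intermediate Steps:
j(f) = f + f² (j(f) = f² + f = f + f²)
j(4)*u(-4) = (4*(1 + 4))*(-6) = (4*5)*(-6) = 20*(-6) = -120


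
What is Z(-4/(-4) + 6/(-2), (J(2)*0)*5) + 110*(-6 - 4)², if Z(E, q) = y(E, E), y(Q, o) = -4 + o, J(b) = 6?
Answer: 10994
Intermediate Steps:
Z(E, q) = -4 + E
Z(-4/(-4) + 6/(-2), (J(2)*0)*5) + 110*(-6 - 4)² = (-4 + (-4/(-4) + 6/(-2))) + 110*(-6 - 4)² = (-4 + (-4*(-¼) + 6*(-½))) + 110*(-10)² = (-4 + (1 - 3)) + 110*100 = (-4 - 2) + 11000 = -6 + 11000 = 10994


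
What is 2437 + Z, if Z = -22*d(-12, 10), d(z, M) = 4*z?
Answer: 3493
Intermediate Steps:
Z = 1056 (Z = -88*(-12) = -22*(-48) = 1056)
2437 + Z = 2437 + 1056 = 3493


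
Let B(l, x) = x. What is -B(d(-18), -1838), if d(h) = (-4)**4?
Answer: 1838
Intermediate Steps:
d(h) = 256
-B(d(-18), -1838) = -1*(-1838) = 1838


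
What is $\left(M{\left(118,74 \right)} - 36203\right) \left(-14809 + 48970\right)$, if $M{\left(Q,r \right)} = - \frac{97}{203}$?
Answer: $- \frac{251059642266}{203} \approx -1.2367 \cdot 10^{9}$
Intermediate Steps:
$M{\left(Q,r \right)} = - \frac{97}{203}$ ($M{\left(Q,r \right)} = \left(-97\right) \frac{1}{203} = - \frac{97}{203}$)
$\left(M{\left(118,74 \right)} - 36203\right) \left(-14809 + 48970\right) = \left(- \frac{97}{203} - 36203\right) \left(-14809 + 48970\right) = \left(- \frac{7349306}{203}\right) 34161 = - \frac{251059642266}{203}$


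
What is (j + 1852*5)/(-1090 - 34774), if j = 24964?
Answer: -4278/4483 ≈ -0.95427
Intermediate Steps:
(j + 1852*5)/(-1090 - 34774) = (24964 + 1852*5)/(-1090 - 34774) = (24964 + 9260)/(-35864) = 34224*(-1/35864) = -4278/4483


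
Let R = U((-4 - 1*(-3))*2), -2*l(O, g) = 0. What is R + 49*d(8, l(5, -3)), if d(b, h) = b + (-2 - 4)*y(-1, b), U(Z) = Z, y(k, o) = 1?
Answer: 96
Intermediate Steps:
l(O, g) = 0 (l(O, g) = -½*0 = 0)
d(b, h) = -6 + b (d(b, h) = b + (-2 - 4)*1 = b - 6*1 = b - 6 = -6 + b)
R = -2 (R = (-4 - 1*(-3))*2 = (-4 + 3)*2 = -1*2 = -2)
R + 49*d(8, l(5, -3)) = -2 + 49*(-6 + 8) = -2 + 49*2 = -2 + 98 = 96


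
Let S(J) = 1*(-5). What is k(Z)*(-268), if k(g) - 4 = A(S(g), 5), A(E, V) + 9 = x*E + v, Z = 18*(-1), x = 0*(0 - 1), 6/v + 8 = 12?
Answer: 938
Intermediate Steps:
v = 3/2 (v = 6/(-8 + 12) = 6/4 = 6*(1/4) = 3/2 ≈ 1.5000)
x = 0 (x = 0*(-1) = 0)
S(J) = -5
Z = -18
A(E, V) = -15/2 (A(E, V) = -9 + (0*E + 3/2) = -9 + (0 + 3/2) = -9 + 3/2 = -15/2)
k(g) = -7/2 (k(g) = 4 - 15/2 = -7/2)
k(Z)*(-268) = -7/2*(-268) = 938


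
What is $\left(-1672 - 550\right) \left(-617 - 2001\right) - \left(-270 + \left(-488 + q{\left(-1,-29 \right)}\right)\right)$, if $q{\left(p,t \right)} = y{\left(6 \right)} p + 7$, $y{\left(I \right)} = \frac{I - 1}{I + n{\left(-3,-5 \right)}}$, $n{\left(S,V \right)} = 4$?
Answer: $\frac{11635895}{2} \approx 5.8179 \cdot 10^{6}$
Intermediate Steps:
$y{\left(I \right)} = \frac{-1 + I}{4 + I}$ ($y{\left(I \right)} = \frac{I - 1}{I + 4} = \frac{-1 + I}{4 + I}$)
$q{\left(p,t \right)} = 7 + \frac{p}{2}$ ($q{\left(p,t \right)} = \frac{-1 + 6}{4 + 6} p + 7 = \frac{1}{10} \cdot 5 p + 7 = \frac{p}{2} + 7 = 7 + \frac{p}{2}$)
$\left(-1672 - 550\right) \left(-617 - 2001\right) - \left(-270 + \left(-488 + q{\left(-1,-29 \right)}\right)\right) = \left(-1672 - 550\right) \left(-617 - 2001\right) - \left(-270 + \left(-488 + \left(7 + \frac{1}{2} \left(-1\right)\right)\right)\right) = \left(-2222\right) \left(-2618\right) - \left(-270 + \left(-488 + \left(7 - \frac{1}{2}\right)\right)\right) = 5817196 - \left(-270 + \left(-488 + \frac{13}{2}\right)\right) = 5817196 - \left(-270 - \frac{963}{2}\right) = 5817196 - - \frac{1503}{2} = 5817196 + \frac{1503}{2} = \frac{11635895}{2}$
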